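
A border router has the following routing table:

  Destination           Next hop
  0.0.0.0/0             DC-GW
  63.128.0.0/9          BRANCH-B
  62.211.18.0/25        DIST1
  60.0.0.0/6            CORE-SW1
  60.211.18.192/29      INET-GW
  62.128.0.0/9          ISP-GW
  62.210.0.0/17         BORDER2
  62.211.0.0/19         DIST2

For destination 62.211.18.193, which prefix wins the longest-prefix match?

Entries matching 62.211.18.193:
  0.0.0.0/0 (default, matches everything)
  60.0.0.0/6 (60.0.0.0 - 63.255.255.255)
  62.128.0.0/9 (62.128.0.0 - 62.255.255.255)
  62.211.0.0/19 (62.211.0.0 - 62.211.31.255)
Most specific is 62.211.0.0/19.

62.211.0.0/19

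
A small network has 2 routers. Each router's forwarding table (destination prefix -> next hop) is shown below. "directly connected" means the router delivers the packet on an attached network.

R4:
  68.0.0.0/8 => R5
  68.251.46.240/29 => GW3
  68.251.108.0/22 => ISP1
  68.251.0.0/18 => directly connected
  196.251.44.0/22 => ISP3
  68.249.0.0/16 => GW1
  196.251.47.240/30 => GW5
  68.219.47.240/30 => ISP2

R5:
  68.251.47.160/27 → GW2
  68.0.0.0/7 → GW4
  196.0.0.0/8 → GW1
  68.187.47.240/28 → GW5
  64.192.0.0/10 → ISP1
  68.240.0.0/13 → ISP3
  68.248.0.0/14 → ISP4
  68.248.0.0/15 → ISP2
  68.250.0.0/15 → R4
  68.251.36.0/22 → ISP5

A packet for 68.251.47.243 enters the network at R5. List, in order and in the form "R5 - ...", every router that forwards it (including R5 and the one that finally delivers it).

R5 - R4

At R5: longest match for 68.251.47.243 is 68.250.0.0/15 -> R4
At R4: longest match for 68.251.47.243 is 68.251.0.0/18 -> directly connected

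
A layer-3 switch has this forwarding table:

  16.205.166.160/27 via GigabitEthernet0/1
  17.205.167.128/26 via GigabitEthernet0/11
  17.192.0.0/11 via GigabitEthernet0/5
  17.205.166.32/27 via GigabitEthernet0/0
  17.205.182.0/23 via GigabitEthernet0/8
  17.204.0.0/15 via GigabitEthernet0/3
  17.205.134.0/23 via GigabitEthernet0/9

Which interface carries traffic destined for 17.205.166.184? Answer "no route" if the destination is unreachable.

Routes whose prefix contains 17.205.166.184:
  17.192.0.0/11 (17.192.0.0 - 17.223.255.255) -> GigabitEthernet0/5
  17.204.0.0/15 (17.204.0.0 - 17.205.255.255) -> GigabitEthernet0/3
More-specific entries that do NOT match:
  16.205.166.160/27 (16.205.166.160 - 16.205.166.191) does not contain 17.205.166.184
  17.205.166.32/27 (17.205.166.32 - 17.205.166.63) does not contain 17.205.166.184
  17.205.167.128/26 (17.205.167.128 - 17.205.167.191) does not contain 17.205.166.184
  17.205.182.0/23 (17.205.182.0 - 17.205.183.255) does not contain 17.205.166.184
  17.205.134.0/23 (17.205.134.0 - 17.205.135.255) does not contain 17.205.166.184
Longest matching prefix is /15 -> interface GigabitEthernet0/3.

GigabitEthernet0/3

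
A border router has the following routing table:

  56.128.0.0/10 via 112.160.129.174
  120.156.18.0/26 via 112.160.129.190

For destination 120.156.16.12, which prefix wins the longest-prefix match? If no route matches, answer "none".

none

120.156.16.12 is outside every listed prefix and there is no default route.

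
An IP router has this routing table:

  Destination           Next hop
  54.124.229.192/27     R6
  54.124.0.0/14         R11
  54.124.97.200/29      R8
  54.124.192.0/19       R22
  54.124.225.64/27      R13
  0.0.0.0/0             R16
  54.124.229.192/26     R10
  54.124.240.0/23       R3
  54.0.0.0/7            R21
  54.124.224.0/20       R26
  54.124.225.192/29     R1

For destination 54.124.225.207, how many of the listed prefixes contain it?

Prefixes containing 54.124.225.207:
  0.0.0.0/0 (default, matches everything)
  54.0.0.0/7 (54.0.0.0 - 55.255.255.255)
  54.124.0.0/14 (54.124.0.0 - 54.127.255.255)
  54.124.224.0/20 (54.124.224.0 - 54.124.239.255)
Total matching entries: 4.

4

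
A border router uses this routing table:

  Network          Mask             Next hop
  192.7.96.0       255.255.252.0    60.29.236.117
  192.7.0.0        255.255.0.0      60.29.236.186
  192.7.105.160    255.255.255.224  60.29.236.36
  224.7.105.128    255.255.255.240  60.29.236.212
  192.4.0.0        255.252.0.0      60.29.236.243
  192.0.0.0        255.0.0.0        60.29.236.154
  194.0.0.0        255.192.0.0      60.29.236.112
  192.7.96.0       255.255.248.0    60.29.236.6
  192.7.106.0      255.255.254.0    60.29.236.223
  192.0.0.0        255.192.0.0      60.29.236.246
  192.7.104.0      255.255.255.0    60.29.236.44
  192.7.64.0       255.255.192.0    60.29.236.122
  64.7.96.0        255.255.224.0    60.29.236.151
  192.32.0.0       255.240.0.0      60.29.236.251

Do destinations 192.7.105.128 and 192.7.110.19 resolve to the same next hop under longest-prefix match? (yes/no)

yes

192.7.105.128: longest match 192.7.64.0/18 -> 60.29.236.122
192.7.110.19: longest match 192.7.64.0/18 -> 60.29.236.122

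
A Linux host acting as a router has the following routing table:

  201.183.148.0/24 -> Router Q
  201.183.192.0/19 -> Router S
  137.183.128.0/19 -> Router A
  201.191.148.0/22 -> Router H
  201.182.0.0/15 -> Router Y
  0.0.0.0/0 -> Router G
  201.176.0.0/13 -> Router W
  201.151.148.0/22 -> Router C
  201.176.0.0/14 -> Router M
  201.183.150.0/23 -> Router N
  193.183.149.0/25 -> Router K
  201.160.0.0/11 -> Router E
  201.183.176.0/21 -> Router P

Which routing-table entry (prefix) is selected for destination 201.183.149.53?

Entries matching 201.183.149.53:
  0.0.0.0/0 (default, matches everything)
  201.160.0.0/11 (201.160.0.0 - 201.191.255.255)
  201.176.0.0/13 (201.176.0.0 - 201.183.255.255)
  201.182.0.0/15 (201.182.0.0 - 201.183.255.255)
Most specific is 201.182.0.0/15.

201.182.0.0/15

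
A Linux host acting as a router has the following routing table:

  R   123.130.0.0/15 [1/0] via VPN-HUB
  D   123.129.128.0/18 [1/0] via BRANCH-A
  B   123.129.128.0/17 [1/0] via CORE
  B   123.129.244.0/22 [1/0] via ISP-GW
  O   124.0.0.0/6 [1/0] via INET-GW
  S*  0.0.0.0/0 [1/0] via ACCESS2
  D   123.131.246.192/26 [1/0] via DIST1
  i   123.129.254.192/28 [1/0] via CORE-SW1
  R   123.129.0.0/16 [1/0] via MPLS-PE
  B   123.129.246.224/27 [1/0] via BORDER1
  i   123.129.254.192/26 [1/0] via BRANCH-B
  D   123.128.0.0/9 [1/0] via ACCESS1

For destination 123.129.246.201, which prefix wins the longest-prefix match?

123.129.244.0/22

Entries matching 123.129.246.201:
  0.0.0.0/0 (default, matches everything)
  123.128.0.0/9 (123.128.0.0 - 123.255.255.255)
  123.129.0.0/16 (123.129.0.0 - 123.129.255.255)
  123.129.128.0/17 (123.129.128.0 - 123.129.255.255)
  123.129.244.0/22 (123.129.244.0 - 123.129.247.255)
Most specific is 123.129.244.0/22.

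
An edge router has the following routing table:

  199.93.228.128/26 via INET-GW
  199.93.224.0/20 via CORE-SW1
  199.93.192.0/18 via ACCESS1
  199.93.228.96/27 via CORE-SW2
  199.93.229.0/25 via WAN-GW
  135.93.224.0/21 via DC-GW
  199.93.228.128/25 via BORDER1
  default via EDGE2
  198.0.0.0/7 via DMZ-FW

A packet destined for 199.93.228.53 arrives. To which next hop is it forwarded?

Routes whose prefix contains 199.93.228.53:
  0.0.0.0/0 (default, matches everything) -> EDGE2
  198.0.0.0/7 (198.0.0.0 - 199.255.255.255) -> DMZ-FW
  199.93.192.0/18 (199.93.192.0 - 199.93.255.255) -> ACCESS1
  199.93.224.0/20 (199.93.224.0 - 199.93.239.255) -> CORE-SW1
More-specific entries that do NOT match:
  199.93.228.96/27 (199.93.228.96 - 199.93.228.127) does not contain 199.93.228.53
  199.93.228.128/26 (199.93.228.128 - 199.93.228.191) does not contain 199.93.228.53
  199.93.229.0/25 (199.93.229.0 - 199.93.229.127) does not contain 199.93.228.53
  199.93.228.128/25 (199.93.228.128 - 199.93.228.255) does not contain 199.93.228.53
  135.93.224.0/21 (135.93.224.0 - 135.93.231.255) does not contain 199.93.228.53
Longest matching prefix is /20 -> next hop CORE-SW1.

CORE-SW1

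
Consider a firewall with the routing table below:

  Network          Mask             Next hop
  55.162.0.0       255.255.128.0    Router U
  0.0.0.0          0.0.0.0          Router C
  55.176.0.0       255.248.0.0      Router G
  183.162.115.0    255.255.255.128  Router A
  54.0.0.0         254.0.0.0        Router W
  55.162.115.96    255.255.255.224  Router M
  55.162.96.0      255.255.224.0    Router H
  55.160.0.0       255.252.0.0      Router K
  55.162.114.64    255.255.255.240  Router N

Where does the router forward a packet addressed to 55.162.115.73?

Routes whose prefix contains 55.162.115.73:
  0.0.0.0/0 (default, matches everything) -> Router C
  54.0.0.0/7 (54.0.0.0 - 55.255.255.255) -> Router W
  55.160.0.0/14 (55.160.0.0 - 55.163.255.255) -> Router K
  55.162.0.0/17 (55.162.0.0 - 55.162.127.255) -> Router U
  55.162.96.0/19 (55.162.96.0 - 55.162.127.255) -> Router H
More-specific entries that do NOT match:
  55.162.114.64/28 (55.162.114.64 - 55.162.114.79) does not contain 55.162.115.73
  55.162.115.96/27 (55.162.115.96 - 55.162.115.127) does not contain 55.162.115.73
  183.162.115.0/25 (183.162.115.0 - 183.162.115.127) does not contain 55.162.115.73
Longest matching prefix is /19 -> next hop Router H.

Router H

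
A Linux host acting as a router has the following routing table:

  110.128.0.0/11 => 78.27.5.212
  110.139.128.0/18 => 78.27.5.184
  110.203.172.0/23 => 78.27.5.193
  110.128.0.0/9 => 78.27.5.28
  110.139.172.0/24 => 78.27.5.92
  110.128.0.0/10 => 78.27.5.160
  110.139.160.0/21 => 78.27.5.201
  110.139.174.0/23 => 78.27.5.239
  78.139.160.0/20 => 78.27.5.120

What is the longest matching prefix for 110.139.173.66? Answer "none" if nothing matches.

Entries matching 110.139.173.66:
  110.128.0.0/9 (110.128.0.0 - 110.255.255.255)
  110.128.0.0/10 (110.128.0.0 - 110.191.255.255)
  110.128.0.0/11 (110.128.0.0 - 110.159.255.255)
  110.139.128.0/18 (110.139.128.0 - 110.139.191.255)
Most specific is 110.139.128.0/18.

110.139.128.0/18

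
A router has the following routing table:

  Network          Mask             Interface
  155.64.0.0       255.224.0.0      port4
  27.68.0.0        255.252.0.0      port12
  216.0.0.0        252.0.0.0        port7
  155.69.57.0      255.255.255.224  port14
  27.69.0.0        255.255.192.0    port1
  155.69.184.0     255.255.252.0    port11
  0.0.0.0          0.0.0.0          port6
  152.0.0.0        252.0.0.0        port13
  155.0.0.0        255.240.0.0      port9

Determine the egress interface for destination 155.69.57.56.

Routes whose prefix contains 155.69.57.56:
  0.0.0.0/0 (default, matches everything) -> port6
  152.0.0.0/6 (152.0.0.0 - 155.255.255.255) -> port13
  155.64.0.0/11 (155.64.0.0 - 155.95.255.255) -> port4
More-specific entries that do NOT match:
  155.69.57.0/27 (155.69.57.0 - 155.69.57.31) does not contain 155.69.57.56
  155.69.184.0/22 (155.69.184.0 - 155.69.187.255) does not contain 155.69.57.56
  27.69.0.0/18 (27.69.0.0 - 27.69.63.255) does not contain 155.69.57.56
  27.68.0.0/14 (27.68.0.0 - 27.71.255.255) does not contain 155.69.57.56
  155.0.0.0/12 (155.0.0.0 - 155.15.255.255) does not contain 155.69.57.56
Longest matching prefix is /11 -> interface port4.

port4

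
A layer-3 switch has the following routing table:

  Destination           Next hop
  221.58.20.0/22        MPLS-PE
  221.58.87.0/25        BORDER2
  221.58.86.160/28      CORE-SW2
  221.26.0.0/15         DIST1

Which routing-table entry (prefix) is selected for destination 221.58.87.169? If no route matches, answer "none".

221.58.87.169 is outside every listed prefix and there is no default route.

none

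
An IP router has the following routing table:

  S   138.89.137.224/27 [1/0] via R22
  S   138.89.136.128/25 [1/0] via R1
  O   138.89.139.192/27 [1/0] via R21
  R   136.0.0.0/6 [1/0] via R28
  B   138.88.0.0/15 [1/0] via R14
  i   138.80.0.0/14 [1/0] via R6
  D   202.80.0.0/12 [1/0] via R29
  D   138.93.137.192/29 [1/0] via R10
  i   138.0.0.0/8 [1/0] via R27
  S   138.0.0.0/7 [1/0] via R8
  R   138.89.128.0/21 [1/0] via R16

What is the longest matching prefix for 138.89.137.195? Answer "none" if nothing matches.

Entries matching 138.89.137.195:
  136.0.0.0/6 (136.0.0.0 - 139.255.255.255)
  138.0.0.0/7 (138.0.0.0 - 139.255.255.255)
  138.0.0.0/8 (138.0.0.0 - 138.255.255.255)
  138.88.0.0/15 (138.88.0.0 - 138.89.255.255)
Most specific is 138.88.0.0/15.

138.88.0.0/15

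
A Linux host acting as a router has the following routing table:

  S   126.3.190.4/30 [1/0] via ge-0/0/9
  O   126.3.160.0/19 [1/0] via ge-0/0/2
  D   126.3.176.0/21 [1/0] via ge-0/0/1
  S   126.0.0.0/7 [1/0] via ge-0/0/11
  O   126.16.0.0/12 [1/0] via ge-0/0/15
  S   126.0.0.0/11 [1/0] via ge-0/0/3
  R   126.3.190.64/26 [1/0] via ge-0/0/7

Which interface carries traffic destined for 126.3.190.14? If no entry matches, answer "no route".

Routes whose prefix contains 126.3.190.14:
  126.0.0.0/7 (126.0.0.0 - 127.255.255.255) -> ge-0/0/11
  126.0.0.0/11 (126.0.0.0 - 126.31.255.255) -> ge-0/0/3
  126.3.160.0/19 (126.3.160.0 - 126.3.191.255) -> ge-0/0/2
More-specific entries that do NOT match:
  126.3.190.4/30 (126.3.190.4 - 126.3.190.7) does not contain 126.3.190.14
  126.3.190.64/26 (126.3.190.64 - 126.3.190.127) does not contain 126.3.190.14
  126.3.176.0/21 (126.3.176.0 - 126.3.183.255) does not contain 126.3.190.14
Longest matching prefix is /19 -> interface ge-0/0/2.

ge-0/0/2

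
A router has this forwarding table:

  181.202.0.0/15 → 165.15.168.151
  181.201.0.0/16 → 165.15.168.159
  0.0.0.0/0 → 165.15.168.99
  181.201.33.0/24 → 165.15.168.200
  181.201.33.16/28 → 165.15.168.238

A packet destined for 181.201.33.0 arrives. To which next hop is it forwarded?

165.15.168.200

Routes whose prefix contains 181.201.33.0:
  0.0.0.0/0 (default, matches everything) -> 165.15.168.99
  181.201.0.0/16 (181.201.0.0 - 181.201.255.255) -> 165.15.168.159
  181.201.33.0/24 (181.201.33.0 - 181.201.33.255) -> 165.15.168.200
More-specific entries that do NOT match:
  181.201.33.16/28 (181.201.33.16 - 181.201.33.31) does not contain 181.201.33.0
Longest matching prefix is /24 -> next hop 165.15.168.200.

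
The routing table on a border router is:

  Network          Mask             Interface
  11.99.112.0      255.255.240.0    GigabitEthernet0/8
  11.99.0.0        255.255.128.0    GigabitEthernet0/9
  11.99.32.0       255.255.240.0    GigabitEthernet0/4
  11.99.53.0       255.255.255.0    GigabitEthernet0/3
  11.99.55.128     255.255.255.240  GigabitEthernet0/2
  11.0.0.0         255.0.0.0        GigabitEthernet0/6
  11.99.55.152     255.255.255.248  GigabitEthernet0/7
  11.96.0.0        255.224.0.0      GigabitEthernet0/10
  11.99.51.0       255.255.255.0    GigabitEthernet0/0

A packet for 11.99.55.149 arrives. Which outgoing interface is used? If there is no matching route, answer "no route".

Routes whose prefix contains 11.99.55.149:
  11.0.0.0/8 (11.0.0.0 - 11.255.255.255) -> GigabitEthernet0/6
  11.96.0.0/11 (11.96.0.0 - 11.127.255.255) -> GigabitEthernet0/10
  11.99.0.0/17 (11.99.0.0 - 11.99.127.255) -> GigabitEthernet0/9
More-specific entries that do NOT match:
  11.99.55.152/29 (11.99.55.152 - 11.99.55.159) does not contain 11.99.55.149
  11.99.55.128/28 (11.99.55.128 - 11.99.55.143) does not contain 11.99.55.149
  11.99.53.0/24 (11.99.53.0 - 11.99.53.255) does not contain 11.99.55.149
  11.99.51.0/24 (11.99.51.0 - 11.99.51.255) does not contain 11.99.55.149
  11.99.112.0/20 (11.99.112.0 - 11.99.127.255) does not contain 11.99.55.149
  11.99.32.0/20 (11.99.32.0 - 11.99.47.255) does not contain 11.99.55.149
Longest matching prefix is /17 -> interface GigabitEthernet0/9.

GigabitEthernet0/9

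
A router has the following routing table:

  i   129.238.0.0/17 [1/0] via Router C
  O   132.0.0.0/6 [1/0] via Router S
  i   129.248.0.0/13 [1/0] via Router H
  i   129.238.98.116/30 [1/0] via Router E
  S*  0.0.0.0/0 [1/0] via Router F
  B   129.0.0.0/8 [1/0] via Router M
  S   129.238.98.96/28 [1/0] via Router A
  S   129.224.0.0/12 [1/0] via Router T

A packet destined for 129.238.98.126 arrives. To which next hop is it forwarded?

Router C

Routes whose prefix contains 129.238.98.126:
  0.0.0.0/0 (default, matches everything) -> Router F
  129.0.0.0/8 (129.0.0.0 - 129.255.255.255) -> Router M
  129.224.0.0/12 (129.224.0.0 - 129.239.255.255) -> Router T
  129.238.0.0/17 (129.238.0.0 - 129.238.127.255) -> Router C
More-specific entries that do NOT match:
  129.238.98.116/30 (129.238.98.116 - 129.238.98.119) does not contain 129.238.98.126
  129.238.98.96/28 (129.238.98.96 - 129.238.98.111) does not contain 129.238.98.126
Longest matching prefix is /17 -> next hop Router C.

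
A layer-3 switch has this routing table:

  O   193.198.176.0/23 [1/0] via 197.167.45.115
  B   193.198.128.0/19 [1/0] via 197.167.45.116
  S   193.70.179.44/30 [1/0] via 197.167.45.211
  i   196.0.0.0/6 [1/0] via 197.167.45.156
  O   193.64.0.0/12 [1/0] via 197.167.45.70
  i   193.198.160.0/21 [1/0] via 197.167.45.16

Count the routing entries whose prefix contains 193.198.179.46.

No listed prefix contains 193.198.179.46.
Total matching entries: 0.

0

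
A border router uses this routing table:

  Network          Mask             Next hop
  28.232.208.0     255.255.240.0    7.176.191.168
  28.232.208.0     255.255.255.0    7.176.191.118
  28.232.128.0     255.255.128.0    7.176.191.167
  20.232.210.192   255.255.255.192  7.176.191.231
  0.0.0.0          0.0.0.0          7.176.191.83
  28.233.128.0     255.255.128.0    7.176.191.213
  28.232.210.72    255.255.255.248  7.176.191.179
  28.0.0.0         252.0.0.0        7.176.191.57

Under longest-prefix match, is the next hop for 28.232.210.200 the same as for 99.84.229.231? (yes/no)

no

28.232.210.200: longest match 28.232.208.0/20 -> 7.176.191.168
99.84.229.231: longest match 0.0.0.0/0 -> 7.176.191.83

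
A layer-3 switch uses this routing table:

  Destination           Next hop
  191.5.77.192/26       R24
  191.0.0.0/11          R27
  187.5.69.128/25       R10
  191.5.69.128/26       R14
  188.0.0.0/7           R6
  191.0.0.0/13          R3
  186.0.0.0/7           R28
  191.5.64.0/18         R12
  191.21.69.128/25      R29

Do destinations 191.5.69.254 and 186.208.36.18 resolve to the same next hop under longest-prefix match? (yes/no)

no

191.5.69.254: longest match 191.5.64.0/18 -> R12
186.208.36.18: longest match 186.0.0.0/7 -> R28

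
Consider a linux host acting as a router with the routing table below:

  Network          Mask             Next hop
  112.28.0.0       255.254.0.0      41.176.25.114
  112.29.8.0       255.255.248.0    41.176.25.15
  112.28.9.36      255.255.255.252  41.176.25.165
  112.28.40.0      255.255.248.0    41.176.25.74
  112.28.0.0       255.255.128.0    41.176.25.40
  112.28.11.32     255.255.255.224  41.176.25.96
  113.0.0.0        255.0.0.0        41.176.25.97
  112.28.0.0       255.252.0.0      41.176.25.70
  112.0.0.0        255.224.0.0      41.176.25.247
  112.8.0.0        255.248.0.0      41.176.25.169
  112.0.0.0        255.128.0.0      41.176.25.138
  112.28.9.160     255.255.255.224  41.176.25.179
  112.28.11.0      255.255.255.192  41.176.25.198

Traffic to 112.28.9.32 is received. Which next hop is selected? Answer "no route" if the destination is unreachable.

41.176.25.40

Routes whose prefix contains 112.28.9.32:
  112.0.0.0/9 (112.0.0.0 - 112.127.255.255) -> 41.176.25.138
  112.0.0.0/11 (112.0.0.0 - 112.31.255.255) -> 41.176.25.247
  112.28.0.0/14 (112.28.0.0 - 112.31.255.255) -> 41.176.25.70
  112.28.0.0/15 (112.28.0.0 - 112.29.255.255) -> 41.176.25.114
  112.28.0.0/17 (112.28.0.0 - 112.28.127.255) -> 41.176.25.40
More-specific entries that do NOT match:
  112.28.9.36/30 (112.28.9.36 - 112.28.9.39) does not contain 112.28.9.32
  112.28.11.32/27 (112.28.11.32 - 112.28.11.63) does not contain 112.28.9.32
  112.28.9.160/27 (112.28.9.160 - 112.28.9.191) does not contain 112.28.9.32
  112.28.11.0/26 (112.28.11.0 - 112.28.11.63) does not contain 112.28.9.32
  112.29.8.0/21 (112.29.8.0 - 112.29.15.255) does not contain 112.28.9.32
  112.28.40.0/21 (112.28.40.0 - 112.28.47.255) does not contain 112.28.9.32
Longest matching prefix is /17 -> next hop 41.176.25.40.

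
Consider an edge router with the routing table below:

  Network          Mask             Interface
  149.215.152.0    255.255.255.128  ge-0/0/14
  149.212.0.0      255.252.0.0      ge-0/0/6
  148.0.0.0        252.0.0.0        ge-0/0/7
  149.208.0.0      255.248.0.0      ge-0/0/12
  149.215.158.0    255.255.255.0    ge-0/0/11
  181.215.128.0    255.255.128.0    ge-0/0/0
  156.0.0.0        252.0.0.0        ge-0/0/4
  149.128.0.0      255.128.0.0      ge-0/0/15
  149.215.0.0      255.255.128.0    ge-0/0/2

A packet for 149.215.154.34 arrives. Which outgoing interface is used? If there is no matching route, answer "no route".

Routes whose prefix contains 149.215.154.34:
  148.0.0.0/6 (148.0.0.0 - 151.255.255.255) -> ge-0/0/7
  149.128.0.0/9 (149.128.0.0 - 149.255.255.255) -> ge-0/0/15
  149.208.0.0/13 (149.208.0.0 - 149.215.255.255) -> ge-0/0/12
  149.212.0.0/14 (149.212.0.0 - 149.215.255.255) -> ge-0/0/6
More-specific entries that do NOT match:
  149.215.152.0/25 (149.215.152.0 - 149.215.152.127) does not contain 149.215.154.34
  149.215.158.0/24 (149.215.158.0 - 149.215.158.255) does not contain 149.215.154.34
  181.215.128.0/17 (181.215.128.0 - 181.215.255.255) does not contain 149.215.154.34
  149.215.0.0/17 (149.215.0.0 - 149.215.127.255) does not contain 149.215.154.34
Longest matching prefix is /14 -> interface ge-0/0/6.

ge-0/0/6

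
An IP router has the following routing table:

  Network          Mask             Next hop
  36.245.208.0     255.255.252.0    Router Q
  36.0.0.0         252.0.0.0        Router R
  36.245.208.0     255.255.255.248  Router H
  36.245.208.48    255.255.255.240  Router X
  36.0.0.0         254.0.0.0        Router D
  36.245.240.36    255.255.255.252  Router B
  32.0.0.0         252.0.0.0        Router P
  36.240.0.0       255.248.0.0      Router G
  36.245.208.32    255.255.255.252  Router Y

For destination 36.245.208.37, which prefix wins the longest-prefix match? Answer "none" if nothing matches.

Entries matching 36.245.208.37:
  36.0.0.0/6 (36.0.0.0 - 39.255.255.255)
  36.0.0.0/7 (36.0.0.0 - 37.255.255.255)
  36.240.0.0/13 (36.240.0.0 - 36.247.255.255)
  36.245.208.0/22 (36.245.208.0 - 36.245.211.255)
Most specific is 36.245.208.0/22.

36.245.208.0/22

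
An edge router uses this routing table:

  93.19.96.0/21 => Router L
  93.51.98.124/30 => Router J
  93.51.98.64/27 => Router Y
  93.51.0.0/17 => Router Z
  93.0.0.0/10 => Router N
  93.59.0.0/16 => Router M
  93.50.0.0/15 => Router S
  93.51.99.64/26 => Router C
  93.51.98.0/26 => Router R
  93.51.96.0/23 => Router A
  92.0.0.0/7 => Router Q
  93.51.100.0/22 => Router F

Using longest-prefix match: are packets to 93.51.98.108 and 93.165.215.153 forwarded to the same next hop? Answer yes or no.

no

93.51.98.108: longest match 93.51.0.0/17 -> Router Z
93.165.215.153: longest match 92.0.0.0/7 -> Router Q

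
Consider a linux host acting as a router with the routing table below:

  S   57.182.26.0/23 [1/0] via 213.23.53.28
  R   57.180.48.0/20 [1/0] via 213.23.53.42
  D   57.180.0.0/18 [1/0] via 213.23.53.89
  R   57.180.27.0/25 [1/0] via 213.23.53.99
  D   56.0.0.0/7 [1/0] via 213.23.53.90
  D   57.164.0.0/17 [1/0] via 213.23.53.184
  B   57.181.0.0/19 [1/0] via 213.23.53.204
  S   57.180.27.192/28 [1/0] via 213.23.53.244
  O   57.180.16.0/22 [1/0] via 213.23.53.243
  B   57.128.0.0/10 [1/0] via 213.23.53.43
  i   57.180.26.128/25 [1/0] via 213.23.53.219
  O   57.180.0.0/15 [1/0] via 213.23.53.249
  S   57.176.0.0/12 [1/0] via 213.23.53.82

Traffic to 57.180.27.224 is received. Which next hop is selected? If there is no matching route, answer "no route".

213.23.53.89

Routes whose prefix contains 57.180.27.224:
  56.0.0.0/7 (56.0.0.0 - 57.255.255.255) -> 213.23.53.90
  57.128.0.0/10 (57.128.0.0 - 57.191.255.255) -> 213.23.53.43
  57.176.0.0/12 (57.176.0.0 - 57.191.255.255) -> 213.23.53.82
  57.180.0.0/15 (57.180.0.0 - 57.181.255.255) -> 213.23.53.249
  57.180.0.0/18 (57.180.0.0 - 57.180.63.255) -> 213.23.53.89
More-specific entries that do NOT match:
  57.180.27.192/28 (57.180.27.192 - 57.180.27.207) does not contain 57.180.27.224
  57.180.27.0/25 (57.180.27.0 - 57.180.27.127) does not contain 57.180.27.224
  57.180.26.128/25 (57.180.26.128 - 57.180.26.255) does not contain 57.180.27.224
  57.182.26.0/23 (57.182.26.0 - 57.182.27.255) does not contain 57.180.27.224
  57.180.16.0/22 (57.180.16.0 - 57.180.19.255) does not contain 57.180.27.224
  57.180.48.0/20 (57.180.48.0 - 57.180.63.255) does not contain 57.180.27.224
  57.181.0.0/19 (57.181.0.0 - 57.181.31.255) does not contain 57.180.27.224
Longest matching prefix is /18 -> next hop 213.23.53.89.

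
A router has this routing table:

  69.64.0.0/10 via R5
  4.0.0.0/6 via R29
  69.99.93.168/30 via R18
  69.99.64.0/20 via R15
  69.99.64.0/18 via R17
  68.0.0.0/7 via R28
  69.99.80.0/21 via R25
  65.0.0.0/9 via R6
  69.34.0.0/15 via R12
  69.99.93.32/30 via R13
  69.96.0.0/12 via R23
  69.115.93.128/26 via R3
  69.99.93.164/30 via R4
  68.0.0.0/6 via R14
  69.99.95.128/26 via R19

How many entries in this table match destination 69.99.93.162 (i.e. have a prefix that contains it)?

5

Prefixes containing 69.99.93.162:
  68.0.0.0/6 (68.0.0.0 - 71.255.255.255)
  68.0.0.0/7 (68.0.0.0 - 69.255.255.255)
  69.64.0.0/10 (69.64.0.0 - 69.127.255.255)
  69.96.0.0/12 (69.96.0.0 - 69.111.255.255)
  69.99.64.0/18 (69.99.64.0 - 69.99.127.255)
Total matching entries: 5.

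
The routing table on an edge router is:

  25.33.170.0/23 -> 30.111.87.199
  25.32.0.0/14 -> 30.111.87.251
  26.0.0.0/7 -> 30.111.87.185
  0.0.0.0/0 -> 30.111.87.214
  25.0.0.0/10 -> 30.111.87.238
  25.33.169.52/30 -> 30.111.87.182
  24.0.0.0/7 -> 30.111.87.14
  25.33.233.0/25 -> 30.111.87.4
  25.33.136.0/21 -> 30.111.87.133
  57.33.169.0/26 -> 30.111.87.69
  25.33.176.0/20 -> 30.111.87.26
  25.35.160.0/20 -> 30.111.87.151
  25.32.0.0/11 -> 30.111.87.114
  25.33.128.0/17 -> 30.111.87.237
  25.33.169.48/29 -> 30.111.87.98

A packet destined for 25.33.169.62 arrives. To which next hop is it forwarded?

30.111.87.237

Routes whose prefix contains 25.33.169.62:
  0.0.0.0/0 (default, matches everything) -> 30.111.87.214
  24.0.0.0/7 (24.0.0.0 - 25.255.255.255) -> 30.111.87.14
  25.0.0.0/10 (25.0.0.0 - 25.63.255.255) -> 30.111.87.238
  25.32.0.0/11 (25.32.0.0 - 25.63.255.255) -> 30.111.87.114
  25.32.0.0/14 (25.32.0.0 - 25.35.255.255) -> 30.111.87.251
  25.33.128.0/17 (25.33.128.0 - 25.33.255.255) -> 30.111.87.237
More-specific entries that do NOT match:
  25.33.169.52/30 (25.33.169.52 - 25.33.169.55) does not contain 25.33.169.62
  25.33.169.48/29 (25.33.169.48 - 25.33.169.55) does not contain 25.33.169.62
  57.33.169.0/26 (57.33.169.0 - 57.33.169.63) does not contain 25.33.169.62
  25.33.233.0/25 (25.33.233.0 - 25.33.233.127) does not contain 25.33.169.62
  25.33.170.0/23 (25.33.170.0 - 25.33.171.255) does not contain 25.33.169.62
  25.33.136.0/21 (25.33.136.0 - 25.33.143.255) does not contain 25.33.169.62
  25.33.176.0/20 (25.33.176.0 - 25.33.191.255) does not contain 25.33.169.62
  25.35.160.0/20 (25.35.160.0 - 25.35.175.255) does not contain 25.33.169.62
Longest matching prefix is /17 -> next hop 30.111.87.237.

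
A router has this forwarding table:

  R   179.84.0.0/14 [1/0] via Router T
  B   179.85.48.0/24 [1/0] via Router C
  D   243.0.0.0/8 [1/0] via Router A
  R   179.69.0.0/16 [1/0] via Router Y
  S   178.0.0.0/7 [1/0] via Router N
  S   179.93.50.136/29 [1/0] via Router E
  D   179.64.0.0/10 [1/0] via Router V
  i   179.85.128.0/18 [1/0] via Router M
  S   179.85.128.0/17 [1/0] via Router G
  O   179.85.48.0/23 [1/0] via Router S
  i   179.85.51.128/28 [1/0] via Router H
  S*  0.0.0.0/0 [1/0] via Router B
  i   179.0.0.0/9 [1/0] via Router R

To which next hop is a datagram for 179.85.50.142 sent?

Routes whose prefix contains 179.85.50.142:
  0.0.0.0/0 (default, matches everything) -> Router B
  178.0.0.0/7 (178.0.0.0 - 179.255.255.255) -> Router N
  179.0.0.0/9 (179.0.0.0 - 179.127.255.255) -> Router R
  179.64.0.0/10 (179.64.0.0 - 179.127.255.255) -> Router V
  179.84.0.0/14 (179.84.0.0 - 179.87.255.255) -> Router T
More-specific entries that do NOT match:
  179.93.50.136/29 (179.93.50.136 - 179.93.50.143) does not contain 179.85.50.142
  179.85.51.128/28 (179.85.51.128 - 179.85.51.143) does not contain 179.85.50.142
  179.85.48.0/24 (179.85.48.0 - 179.85.48.255) does not contain 179.85.50.142
  179.85.48.0/23 (179.85.48.0 - 179.85.49.255) does not contain 179.85.50.142
  179.85.128.0/18 (179.85.128.0 - 179.85.191.255) does not contain 179.85.50.142
  179.85.128.0/17 (179.85.128.0 - 179.85.255.255) does not contain 179.85.50.142
  179.69.0.0/16 (179.69.0.0 - 179.69.255.255) does not contain 179.85.50.142
Longest matching prefix is /14 -> next hop Router T.

Router T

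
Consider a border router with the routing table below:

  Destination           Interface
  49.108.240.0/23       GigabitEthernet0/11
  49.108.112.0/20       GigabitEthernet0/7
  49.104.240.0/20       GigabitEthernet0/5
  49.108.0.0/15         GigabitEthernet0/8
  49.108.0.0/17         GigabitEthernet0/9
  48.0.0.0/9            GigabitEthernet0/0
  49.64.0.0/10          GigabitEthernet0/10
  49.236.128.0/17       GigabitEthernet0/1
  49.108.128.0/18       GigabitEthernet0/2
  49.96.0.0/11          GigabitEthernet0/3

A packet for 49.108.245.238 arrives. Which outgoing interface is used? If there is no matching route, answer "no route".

Routes whose prefix contains 49.108.245.238:
  49.64.0.0/10 (49.64.0.0 - 49.127.255.255) -> GigabitEthernet0/10
  49.96.0.0/11 (49.96.0.0 - 49.127.255.255) -> GigabitEthernet0/3
  49.108.0.0/15 (49.108.0.0 - 49.109.255.255) -> GigabitEthernet0/8
More-specific entries that do NOT match:
  49.108.240.0/23 (49.108.240.0 - 49.108.241.255) does not contain 49.108.245.238
  49.108.112.0/20 (49.108.112.0 - 49.108.127.255) does not contain 49.108.245.238
  49.104.240.0/20 (49.104.240.0 - 49.104.255.255) does not contain 49.108.245.238
  49.108.128.0/18 (49.108.128.0 - 49.108.191.255) does not contain 49.108.245.238
  49.108.0.0/17 (49.108.0.0 - 49.108.127.255) does not contain 49.108.245.238
  49.236.128.0/17 (49.236.128.0 - 49.236.255.255) does not contain 49.108.245.238
Longest matching prefix is /15 -> interface GigabitEthernet0/8.

GigabitEthernet0/8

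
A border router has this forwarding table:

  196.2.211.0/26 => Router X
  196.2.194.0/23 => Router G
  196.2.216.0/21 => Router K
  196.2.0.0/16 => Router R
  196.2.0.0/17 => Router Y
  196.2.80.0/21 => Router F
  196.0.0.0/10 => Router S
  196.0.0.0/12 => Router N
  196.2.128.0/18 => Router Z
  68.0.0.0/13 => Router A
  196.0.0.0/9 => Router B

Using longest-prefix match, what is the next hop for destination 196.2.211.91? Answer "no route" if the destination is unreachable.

Routes whose prefix contains 196.2.211.91:
  196.0.0.0/9 (196.0.0.0 - 196.127.255.255) -> Router B
  196.0.0.0/10 (196.0.0.0 - 196.63.255.255) -> Router S
  196.0.0.0/12 (196.0.0.0 - 196.15.255.255) -> Router N
  196.2.0.0/16 (196.2.0.0 - 196.2.255.255) -> Router R
More-specific entries that do NOT match:
  196.2.211.0/26 (196.2.211.0 - 196.2.211.63) does not contain 196.2.211.91
  196.2.194.0/23 (196.2.194.0 - 196.2.195.255) does not contain 196.2.211.91
  196.2.216.0/21 (196.2.216.0 - 196.2.223.255) does not contain 196.2.211.91
  196.2.80.0/21 (196.2.80.0 - 196.2.87.255) does not contain 196.2.211.91
  196.2.128.0/18 (196.2.128.0 - 196.2.191.255) does not contain 196.2.211.91
  196.2.0.0/17 (196.2.0.0 - 196.2.127.255) does not contain 196.2.211.91
Longest matching prefix is /16 -> next hop Router R.

Router R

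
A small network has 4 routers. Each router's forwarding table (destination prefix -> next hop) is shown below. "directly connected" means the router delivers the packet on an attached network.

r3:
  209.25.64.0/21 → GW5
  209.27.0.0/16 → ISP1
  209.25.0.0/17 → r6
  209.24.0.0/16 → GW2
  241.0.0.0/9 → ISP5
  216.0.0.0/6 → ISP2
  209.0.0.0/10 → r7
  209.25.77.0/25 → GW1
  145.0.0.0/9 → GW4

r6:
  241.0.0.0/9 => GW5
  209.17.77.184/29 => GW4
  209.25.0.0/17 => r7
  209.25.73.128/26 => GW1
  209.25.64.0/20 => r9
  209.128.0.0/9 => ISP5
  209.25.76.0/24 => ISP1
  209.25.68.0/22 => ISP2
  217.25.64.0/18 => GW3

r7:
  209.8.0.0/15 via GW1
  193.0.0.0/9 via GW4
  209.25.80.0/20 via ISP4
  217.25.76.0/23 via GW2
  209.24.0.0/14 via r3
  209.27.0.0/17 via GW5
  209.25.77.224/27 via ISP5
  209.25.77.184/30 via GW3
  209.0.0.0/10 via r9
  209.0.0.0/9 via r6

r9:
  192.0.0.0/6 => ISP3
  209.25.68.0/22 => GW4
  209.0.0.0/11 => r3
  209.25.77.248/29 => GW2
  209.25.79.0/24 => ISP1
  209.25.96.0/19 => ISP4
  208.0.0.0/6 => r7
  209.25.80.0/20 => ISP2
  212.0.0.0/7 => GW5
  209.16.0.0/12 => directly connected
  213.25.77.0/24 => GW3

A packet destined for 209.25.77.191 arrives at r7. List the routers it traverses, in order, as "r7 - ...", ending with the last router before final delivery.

r7 - r3 - r6 - r9

At r7: longest match for 209.25.77.191 is 209.24.0.0/14 -> r3
At r3: longest match for 209.25.77.191 is 209.25.0.0/17 -> r6
At r6: longest match for 209.25.77.191 is 209.25.64.0/20 -> r9
At r9: longest match for 209.25.77.191 is 209.16.0.0/12 -> directly connected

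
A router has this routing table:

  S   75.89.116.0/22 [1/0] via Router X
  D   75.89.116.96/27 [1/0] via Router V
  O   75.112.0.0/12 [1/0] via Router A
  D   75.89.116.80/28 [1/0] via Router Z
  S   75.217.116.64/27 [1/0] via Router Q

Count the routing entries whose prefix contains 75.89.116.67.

1

Prefixes containing 75.89.116.67:
  75.89.116.0/22 (75.89.116.0 - 75.89.119.255)
Total matching entries: 1.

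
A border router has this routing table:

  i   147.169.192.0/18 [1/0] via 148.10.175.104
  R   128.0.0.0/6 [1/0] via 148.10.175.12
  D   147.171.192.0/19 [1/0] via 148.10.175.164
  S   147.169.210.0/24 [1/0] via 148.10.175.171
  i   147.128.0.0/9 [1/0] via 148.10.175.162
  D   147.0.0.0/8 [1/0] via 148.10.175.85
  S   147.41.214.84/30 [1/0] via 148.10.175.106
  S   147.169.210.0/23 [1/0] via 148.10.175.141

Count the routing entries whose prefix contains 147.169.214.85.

Prefixes containing 147.169.214.85:
  147.0.0.0/8 (147.0.0.0 - 147.255.255.255)
  147.128.0.0/9 (147.128.0.0 - 147.255.255.255)
  147.169.192.0/18 (147.169.192.0 - 147.169.255.255)
Total matching entries: 3.

3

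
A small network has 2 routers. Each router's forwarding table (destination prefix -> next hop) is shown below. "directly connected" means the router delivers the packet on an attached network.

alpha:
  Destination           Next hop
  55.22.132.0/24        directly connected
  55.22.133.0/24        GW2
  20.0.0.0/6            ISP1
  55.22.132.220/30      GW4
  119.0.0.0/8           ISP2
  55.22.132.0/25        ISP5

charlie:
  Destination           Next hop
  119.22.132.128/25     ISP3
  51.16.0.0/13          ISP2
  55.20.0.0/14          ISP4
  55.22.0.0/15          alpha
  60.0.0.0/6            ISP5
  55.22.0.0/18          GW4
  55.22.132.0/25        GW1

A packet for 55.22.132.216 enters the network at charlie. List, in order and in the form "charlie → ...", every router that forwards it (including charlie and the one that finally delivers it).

At charlie: longest match for 55.22.132.216 is 55.22.0.0/15 -> alpha
At alpha: longest match for 55.22.132.216 is 55.22.132.0/24 -> directly connected

charlie → alpha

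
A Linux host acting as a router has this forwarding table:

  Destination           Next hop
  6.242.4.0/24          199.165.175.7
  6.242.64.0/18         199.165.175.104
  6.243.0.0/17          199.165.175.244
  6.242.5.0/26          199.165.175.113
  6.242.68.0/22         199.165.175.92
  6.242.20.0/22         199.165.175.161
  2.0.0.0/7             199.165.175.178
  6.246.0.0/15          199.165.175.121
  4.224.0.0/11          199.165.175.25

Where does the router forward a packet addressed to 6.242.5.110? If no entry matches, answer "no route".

no route

No entry's prefix contains 6.242.5.110; there is no default route.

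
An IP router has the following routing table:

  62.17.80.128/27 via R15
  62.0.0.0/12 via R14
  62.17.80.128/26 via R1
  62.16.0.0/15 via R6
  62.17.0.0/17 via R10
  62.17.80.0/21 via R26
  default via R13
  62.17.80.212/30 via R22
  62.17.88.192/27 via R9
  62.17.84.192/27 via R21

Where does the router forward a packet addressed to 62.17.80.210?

Routes whose prefix contains 62.17.80.210:
  0.0.0.0/0 (default, matches everything) -> R13
  62.16.0.0/15 (62.16.0.0 - 62.17.255.255) -> R6
  62.17.0.0/17 (62.17.0.0 - 62.17.127.255) -> R10
  62.17.80.0/21 (62.17.80.0 - 62.17.87.255) -> R26
More-specific entries that do NOT match:
  62.17.80.212/30 (62.17.80.212 - 62.17.80.215) does not contain 62.17.80.210
  62.17.80.128/27 (62.17.80.128 - 62.17.80.159) does not contain 62.17.80.210
  62.17.88.192/27 (62.17.88.192 - 62.17.88.223) does not contain 62.17.80.210
  62.17.84.192/27 (62.17.84.192 - 62.17.84.223) does not contain 62.17.80.210
  62.17.80.128/26 (62.17.80.128 - 62.17.80.191) does not contain 62.17.80.210
Longest matching prefix is /21 -> next hop R26.

R26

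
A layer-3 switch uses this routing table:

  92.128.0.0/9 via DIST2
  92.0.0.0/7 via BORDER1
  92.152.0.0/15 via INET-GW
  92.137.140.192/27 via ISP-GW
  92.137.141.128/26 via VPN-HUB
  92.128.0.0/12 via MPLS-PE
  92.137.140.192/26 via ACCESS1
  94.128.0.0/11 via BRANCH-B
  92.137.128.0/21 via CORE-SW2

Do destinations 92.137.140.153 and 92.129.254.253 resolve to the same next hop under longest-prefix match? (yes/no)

yes

92.137.140.153: longest match 92.128.0.0/12 -> MPLS-PE
92.129.254.253: longest match 92.128.0.0/12 -> MPLS-PE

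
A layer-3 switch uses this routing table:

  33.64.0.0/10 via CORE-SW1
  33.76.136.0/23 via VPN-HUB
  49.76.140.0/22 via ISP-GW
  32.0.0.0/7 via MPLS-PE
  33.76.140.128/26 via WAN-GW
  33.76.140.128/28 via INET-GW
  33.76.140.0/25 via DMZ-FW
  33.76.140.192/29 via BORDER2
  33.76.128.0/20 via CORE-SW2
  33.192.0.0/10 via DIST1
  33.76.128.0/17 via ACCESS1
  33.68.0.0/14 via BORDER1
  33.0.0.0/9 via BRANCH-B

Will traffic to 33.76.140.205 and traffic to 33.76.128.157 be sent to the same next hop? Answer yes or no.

yes

33.76.140.205: longest match 33.76.128.0/20 -> CORE-SW2
33.76.128.157: longest match 33.76.128.0/20 -> CORE-SW2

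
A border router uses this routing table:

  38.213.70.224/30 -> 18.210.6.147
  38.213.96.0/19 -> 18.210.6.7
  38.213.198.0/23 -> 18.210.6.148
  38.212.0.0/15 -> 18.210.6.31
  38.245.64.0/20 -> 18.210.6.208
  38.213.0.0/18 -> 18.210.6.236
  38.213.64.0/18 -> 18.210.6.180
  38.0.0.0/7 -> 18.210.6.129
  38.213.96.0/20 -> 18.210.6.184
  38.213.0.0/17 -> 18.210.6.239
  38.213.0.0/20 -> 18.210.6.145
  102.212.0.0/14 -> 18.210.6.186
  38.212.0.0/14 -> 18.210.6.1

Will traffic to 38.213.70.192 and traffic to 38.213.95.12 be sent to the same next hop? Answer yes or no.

yes

38.213.70.192: longest match 38.213.64.0/18 -> 18.210.6.180
38.213.95.12: longest match 38.213.64.0/18 -> 18.210.6.180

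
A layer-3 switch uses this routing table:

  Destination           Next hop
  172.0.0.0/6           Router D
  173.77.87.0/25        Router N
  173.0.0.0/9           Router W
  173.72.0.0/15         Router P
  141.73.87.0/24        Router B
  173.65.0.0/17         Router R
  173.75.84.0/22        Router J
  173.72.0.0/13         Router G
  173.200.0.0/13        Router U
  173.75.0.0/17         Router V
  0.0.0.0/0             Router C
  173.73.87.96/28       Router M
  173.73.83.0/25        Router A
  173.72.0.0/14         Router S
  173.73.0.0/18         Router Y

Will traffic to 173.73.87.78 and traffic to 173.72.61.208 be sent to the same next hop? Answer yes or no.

173.73.87.78: longest match 173.72.0.0/15 -> Router P
173.72.61.208: longest match 173.72.0.0/15 -> Router P

yes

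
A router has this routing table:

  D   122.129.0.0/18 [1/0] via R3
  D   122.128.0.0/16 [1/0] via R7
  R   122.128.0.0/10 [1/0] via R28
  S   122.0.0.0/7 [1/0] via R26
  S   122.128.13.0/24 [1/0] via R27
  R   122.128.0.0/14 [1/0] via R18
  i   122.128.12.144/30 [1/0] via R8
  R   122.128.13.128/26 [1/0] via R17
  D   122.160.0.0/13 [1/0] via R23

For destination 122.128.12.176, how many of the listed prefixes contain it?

4

Prefixes containing 122.128.12.176:
  122.0.0.0/7 (122.0.0.0 - 123.255.255.255)
  122.128.0.0/10 (122.128.0.0 - 122.191.255.255)
  122.128.0.0/14 (122.128.0.0 - 122.131.255.255)
  122.128.0.0/16 (122.128.0.0 - 122.128.255.255)
Total matching entries: 4.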